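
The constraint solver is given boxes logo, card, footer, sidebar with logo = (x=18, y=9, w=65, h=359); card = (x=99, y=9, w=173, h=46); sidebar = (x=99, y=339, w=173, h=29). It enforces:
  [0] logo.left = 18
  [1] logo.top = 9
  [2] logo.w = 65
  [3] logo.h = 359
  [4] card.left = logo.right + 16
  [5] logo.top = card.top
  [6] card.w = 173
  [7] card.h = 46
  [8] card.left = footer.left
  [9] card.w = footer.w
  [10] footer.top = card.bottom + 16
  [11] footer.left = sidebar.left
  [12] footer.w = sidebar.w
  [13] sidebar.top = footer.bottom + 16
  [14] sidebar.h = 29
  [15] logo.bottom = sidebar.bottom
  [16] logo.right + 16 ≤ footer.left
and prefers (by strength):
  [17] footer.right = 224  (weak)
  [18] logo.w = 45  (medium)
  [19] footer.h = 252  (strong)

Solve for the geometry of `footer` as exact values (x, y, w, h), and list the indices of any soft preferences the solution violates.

1. footer.x = 99  [card.left = footer.left]
2. footer.w = 173  [card.w = footer.w]
3. footer.y = 71  [footer.top = card.bottom + 16]
4. footer.h = 252  [sidebar.top = footer.bottom + 16]

footer = (x=99, y=71, w=173, h=252)
violated soft preferences: 17, 18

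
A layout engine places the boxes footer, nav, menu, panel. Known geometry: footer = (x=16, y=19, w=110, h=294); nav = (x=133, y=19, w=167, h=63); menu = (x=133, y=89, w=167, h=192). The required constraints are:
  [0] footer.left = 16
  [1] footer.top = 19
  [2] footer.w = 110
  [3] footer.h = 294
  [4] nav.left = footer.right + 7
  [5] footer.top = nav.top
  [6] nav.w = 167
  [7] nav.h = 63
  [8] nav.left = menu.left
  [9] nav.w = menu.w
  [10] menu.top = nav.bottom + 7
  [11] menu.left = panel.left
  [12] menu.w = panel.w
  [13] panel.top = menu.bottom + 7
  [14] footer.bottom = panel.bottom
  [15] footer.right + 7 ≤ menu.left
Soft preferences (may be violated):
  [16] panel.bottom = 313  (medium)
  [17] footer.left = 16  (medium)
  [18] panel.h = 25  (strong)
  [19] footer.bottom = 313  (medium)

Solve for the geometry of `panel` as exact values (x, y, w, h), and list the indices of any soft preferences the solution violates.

panel = (x=133, y=288, w=167, h=25)
violated soft preferences: none

1. panel.x = 133  [menu.left = panel.left]
2. panel.w = 167  [menu.w = panel.w]
3. panel.y = 288  [panel.top = menu.bottom + 7]
4. panel.h = 25  [footer.bottom = panel.bottom]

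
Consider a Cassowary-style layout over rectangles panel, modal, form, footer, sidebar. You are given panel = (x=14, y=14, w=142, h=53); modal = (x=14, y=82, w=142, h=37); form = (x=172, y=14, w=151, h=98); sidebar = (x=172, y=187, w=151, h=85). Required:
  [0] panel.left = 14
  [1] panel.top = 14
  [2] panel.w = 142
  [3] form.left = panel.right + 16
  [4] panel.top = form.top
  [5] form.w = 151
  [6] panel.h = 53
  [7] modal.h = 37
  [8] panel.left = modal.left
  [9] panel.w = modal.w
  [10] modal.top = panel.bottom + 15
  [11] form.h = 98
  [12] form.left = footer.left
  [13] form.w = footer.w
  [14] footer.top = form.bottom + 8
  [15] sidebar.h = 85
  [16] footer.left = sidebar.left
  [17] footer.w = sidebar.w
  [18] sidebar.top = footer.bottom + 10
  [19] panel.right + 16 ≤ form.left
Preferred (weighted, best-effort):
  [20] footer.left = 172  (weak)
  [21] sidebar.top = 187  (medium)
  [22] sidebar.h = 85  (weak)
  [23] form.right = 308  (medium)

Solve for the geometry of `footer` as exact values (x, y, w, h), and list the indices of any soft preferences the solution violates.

1. footer.x = 172  [form.left = footer.left]
2. footer.w = 151  [form.w = footer.w]
3. footer.y = 120  [footer.top = form.bottom + 8]
4. footer.h = 57  [sidebar.top = footer.bottom + 10]

footer = (x=172, y=120, w=151, h=57)
violated soft preferences: 23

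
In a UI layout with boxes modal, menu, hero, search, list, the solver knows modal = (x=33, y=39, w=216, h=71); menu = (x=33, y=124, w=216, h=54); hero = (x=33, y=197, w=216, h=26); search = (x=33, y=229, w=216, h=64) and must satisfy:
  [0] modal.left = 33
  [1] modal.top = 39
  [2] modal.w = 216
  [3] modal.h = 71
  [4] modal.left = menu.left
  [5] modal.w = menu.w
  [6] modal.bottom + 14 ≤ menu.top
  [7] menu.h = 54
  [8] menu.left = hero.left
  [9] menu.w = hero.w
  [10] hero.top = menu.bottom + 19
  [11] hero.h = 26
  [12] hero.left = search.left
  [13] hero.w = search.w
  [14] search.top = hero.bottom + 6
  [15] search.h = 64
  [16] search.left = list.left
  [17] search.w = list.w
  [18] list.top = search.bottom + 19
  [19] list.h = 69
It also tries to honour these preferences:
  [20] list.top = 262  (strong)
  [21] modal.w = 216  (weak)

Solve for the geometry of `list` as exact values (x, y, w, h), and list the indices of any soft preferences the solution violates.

list = (x=33, y=312, w=216, h=69)
violated soft preferences: 20

1. list.x = 33  [search.left = list.left]
2. list.w = 216  [search.w = list.w]
3. list.y = 312  [list.top = search.bottom + 19]
4. list.h = 69  [list.h = 69]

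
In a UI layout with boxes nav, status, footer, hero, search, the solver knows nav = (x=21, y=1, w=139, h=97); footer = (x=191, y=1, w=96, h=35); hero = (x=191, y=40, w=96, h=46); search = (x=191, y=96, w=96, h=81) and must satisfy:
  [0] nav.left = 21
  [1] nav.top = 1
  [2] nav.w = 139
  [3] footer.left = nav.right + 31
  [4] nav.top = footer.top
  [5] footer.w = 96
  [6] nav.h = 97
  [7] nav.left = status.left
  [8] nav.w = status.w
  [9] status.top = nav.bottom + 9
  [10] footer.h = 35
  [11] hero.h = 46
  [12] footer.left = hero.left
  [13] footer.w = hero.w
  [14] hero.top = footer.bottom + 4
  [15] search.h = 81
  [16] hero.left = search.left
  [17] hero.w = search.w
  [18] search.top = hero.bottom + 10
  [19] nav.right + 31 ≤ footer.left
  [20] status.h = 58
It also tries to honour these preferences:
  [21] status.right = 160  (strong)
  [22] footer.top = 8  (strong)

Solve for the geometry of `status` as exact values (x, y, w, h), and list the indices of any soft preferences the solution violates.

1. status.x = 21  [nav.left = status.left]
2. status.w = 139  [nav.w = status.w]
3. status.y = 107  [status.top = nav.bottom + 9]
4. status.h = 58  [status.h = 58]

status = (x=21, y=107, w=139, h=58)
violated soft preferences: 22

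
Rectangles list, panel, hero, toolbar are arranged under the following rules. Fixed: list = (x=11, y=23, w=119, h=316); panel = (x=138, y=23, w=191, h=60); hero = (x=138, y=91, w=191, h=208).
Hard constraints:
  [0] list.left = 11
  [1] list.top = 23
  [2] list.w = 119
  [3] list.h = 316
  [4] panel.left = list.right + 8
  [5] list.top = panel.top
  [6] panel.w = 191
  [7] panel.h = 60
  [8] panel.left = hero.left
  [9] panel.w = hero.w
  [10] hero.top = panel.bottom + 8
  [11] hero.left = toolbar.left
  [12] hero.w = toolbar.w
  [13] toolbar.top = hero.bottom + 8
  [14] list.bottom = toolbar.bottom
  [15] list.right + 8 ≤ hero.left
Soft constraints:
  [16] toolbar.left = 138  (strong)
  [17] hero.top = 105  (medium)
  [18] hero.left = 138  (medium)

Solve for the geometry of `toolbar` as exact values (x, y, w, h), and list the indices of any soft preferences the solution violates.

1. toolbar.x = 138  [hero.left = toolbar.left]
2. toolbar.w = 191  [hero.w = toolbar.w]
3. toolbar.y = 307  [toolbar.top = hero.bottom + 8]
4. toolbar.h = 32  [list.bottom = toolbar.bottom]

toolbar = (x=138, y=307, w=191, h=32)
violated soft preferences: 17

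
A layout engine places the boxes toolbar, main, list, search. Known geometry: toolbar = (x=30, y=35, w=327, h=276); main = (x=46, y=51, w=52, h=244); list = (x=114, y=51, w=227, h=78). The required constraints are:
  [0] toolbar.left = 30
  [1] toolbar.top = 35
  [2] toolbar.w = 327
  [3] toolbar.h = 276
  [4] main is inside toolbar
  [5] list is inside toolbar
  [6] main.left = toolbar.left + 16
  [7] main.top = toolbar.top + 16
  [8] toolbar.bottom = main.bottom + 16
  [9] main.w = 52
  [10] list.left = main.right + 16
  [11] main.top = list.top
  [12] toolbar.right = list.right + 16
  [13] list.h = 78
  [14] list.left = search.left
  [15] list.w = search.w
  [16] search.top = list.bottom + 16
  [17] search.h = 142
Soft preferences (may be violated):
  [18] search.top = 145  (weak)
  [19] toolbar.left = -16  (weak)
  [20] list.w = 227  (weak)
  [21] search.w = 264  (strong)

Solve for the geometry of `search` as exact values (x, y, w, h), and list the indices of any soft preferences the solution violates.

1. search.x = 114  [list.left = search.left]
2. search.w = 227  [list.w = search.w]
3. search.y = 145  [search.top = list.bottom + 16]
4. search.h = 142  [search.h = 142]

search = (x=114, y=145, w=227, h=142)
violated soft preferences: 19, 21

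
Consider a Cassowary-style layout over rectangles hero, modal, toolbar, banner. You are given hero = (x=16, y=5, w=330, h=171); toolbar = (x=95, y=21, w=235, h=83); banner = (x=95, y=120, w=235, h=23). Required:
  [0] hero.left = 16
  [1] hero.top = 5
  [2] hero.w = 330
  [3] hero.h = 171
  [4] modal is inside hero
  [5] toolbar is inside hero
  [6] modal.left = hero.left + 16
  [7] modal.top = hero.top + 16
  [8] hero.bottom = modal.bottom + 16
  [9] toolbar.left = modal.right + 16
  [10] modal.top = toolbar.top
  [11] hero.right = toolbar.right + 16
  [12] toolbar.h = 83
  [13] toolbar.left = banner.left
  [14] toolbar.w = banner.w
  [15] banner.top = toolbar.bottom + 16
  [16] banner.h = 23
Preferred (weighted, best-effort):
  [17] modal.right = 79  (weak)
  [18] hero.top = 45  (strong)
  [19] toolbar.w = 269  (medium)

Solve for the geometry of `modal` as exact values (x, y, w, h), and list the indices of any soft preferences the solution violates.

1. modal.x = 32  [modal.left = hero.left + 16]
2. modal.y = 21  [modal.top = hero.top + 16]
3. modal.h = 139  [hero.bottom = modal.bottom + 16]
4. modal.w = 47  [toolbar.left = modal.right + 16]

modal = (x=32, y=21, w=47, h=139)
violated soft preferences: 18, 19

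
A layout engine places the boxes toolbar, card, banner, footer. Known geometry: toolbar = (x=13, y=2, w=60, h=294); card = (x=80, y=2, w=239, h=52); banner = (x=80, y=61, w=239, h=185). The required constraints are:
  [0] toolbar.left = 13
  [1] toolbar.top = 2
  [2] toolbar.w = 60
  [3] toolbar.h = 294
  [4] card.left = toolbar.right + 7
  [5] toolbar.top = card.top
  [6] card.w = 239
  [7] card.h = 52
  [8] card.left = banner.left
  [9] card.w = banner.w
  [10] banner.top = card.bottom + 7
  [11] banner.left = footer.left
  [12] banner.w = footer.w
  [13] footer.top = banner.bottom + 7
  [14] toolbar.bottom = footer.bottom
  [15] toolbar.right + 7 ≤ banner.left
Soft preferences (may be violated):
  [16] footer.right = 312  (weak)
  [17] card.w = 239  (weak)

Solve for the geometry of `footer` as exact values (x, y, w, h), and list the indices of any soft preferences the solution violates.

1. footer.x = 80  [banner.left = footer.left]
2. footer.w = 239  [banner.w = footer.w]
3. footer.y = 253  [footer.top = banner.bottom + 7]
4. footer.h = 43  [toolbar.bottom = footer.bottom]

footer = (x=80, y=253, w=239, h=43)
violated soft preferences: 16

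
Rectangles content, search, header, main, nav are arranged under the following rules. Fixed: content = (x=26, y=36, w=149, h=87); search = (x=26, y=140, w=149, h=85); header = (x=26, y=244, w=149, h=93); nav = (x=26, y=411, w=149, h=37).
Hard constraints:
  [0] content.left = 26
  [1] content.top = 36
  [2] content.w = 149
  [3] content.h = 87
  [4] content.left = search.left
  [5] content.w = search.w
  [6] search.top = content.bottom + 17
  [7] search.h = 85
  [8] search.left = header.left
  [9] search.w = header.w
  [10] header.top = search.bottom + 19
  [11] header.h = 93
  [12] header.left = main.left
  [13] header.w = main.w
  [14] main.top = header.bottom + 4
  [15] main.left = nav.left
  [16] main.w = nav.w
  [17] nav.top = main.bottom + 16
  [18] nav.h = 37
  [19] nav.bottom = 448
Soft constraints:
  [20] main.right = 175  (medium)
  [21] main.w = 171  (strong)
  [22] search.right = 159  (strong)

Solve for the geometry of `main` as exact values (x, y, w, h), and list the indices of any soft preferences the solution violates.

main = (x=26, y=341, w=149, h=54)
violated soft preferences: 21, 22

1. main.x = 26  [header.left = main.left]
2. main.w = 149  [header.w = main.w]
3. main.y = 341  [main.top = header.bottom + 4]
4. main.h = 54  [nav.top = main.bottom + 16]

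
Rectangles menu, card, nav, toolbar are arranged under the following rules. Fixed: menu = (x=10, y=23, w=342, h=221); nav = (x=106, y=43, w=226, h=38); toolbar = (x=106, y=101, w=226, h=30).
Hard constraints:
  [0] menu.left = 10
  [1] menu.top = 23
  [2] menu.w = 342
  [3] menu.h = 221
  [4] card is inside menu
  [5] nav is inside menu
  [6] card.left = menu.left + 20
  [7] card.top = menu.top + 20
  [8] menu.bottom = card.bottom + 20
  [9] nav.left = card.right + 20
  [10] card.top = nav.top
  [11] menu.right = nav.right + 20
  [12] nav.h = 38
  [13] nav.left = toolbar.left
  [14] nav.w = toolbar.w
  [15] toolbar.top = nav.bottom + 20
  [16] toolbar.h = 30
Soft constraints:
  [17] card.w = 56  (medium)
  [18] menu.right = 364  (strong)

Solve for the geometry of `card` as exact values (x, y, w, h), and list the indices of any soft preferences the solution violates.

card = (x=30, y=43, w=56, h=181)
violated soft preferences: 18

1. card.x = 30  [card.left = menu.left + 20]
2. card.y = 43  [card.top = menu.top + 20]
3. card.h = 181  [menu.bottom = card.bottom + 20]
4. card.w = 56  [nav.left = card.right + 20]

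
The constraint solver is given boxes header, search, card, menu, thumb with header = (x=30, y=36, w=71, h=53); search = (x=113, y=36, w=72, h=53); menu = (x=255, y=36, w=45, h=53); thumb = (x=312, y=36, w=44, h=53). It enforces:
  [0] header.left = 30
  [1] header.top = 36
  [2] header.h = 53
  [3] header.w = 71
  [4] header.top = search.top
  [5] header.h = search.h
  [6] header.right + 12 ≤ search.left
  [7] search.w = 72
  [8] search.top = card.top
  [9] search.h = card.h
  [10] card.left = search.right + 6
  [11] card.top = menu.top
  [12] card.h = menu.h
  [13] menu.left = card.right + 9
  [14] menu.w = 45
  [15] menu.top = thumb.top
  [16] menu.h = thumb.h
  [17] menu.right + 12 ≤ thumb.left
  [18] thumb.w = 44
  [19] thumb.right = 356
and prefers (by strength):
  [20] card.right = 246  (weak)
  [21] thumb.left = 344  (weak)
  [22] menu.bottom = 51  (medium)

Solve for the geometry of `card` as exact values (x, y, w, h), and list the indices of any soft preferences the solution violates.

1. card.y = 36  [search.top = card.top]
2. card.h = 53  [search.h = card.h]
3. card.x = 191  [card.left = search.right + 6]
4. card.w = 55  [menu.left = card.right + 9]

card = (x=191, y=36, w=55, h=53)
violated soft preferences: 21, 22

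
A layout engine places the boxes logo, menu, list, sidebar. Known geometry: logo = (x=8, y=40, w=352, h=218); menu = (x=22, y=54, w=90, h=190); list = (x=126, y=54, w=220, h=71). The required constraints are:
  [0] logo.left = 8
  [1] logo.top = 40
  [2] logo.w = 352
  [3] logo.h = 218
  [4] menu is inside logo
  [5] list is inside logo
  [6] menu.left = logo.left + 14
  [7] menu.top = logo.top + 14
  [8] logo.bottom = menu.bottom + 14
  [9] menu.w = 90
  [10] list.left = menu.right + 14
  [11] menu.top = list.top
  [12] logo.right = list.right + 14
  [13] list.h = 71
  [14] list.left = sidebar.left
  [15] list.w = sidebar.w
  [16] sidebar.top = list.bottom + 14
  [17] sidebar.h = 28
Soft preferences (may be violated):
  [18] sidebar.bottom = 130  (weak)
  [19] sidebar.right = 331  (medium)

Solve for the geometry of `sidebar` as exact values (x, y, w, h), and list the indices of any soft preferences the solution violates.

sidebar = (x=126, y=139, w=220, h=28)
violated soft preferences: 18, 19

1. sidebar.x = 126  [list.left = sidebar.left]
2. sidebar.w = 220  [list.w = sidebar.w]
3. sidebar.y = 139  [sidebar.top = list.bottom + 14]
4. sidebar.h = 28  [sidebar.h = 28]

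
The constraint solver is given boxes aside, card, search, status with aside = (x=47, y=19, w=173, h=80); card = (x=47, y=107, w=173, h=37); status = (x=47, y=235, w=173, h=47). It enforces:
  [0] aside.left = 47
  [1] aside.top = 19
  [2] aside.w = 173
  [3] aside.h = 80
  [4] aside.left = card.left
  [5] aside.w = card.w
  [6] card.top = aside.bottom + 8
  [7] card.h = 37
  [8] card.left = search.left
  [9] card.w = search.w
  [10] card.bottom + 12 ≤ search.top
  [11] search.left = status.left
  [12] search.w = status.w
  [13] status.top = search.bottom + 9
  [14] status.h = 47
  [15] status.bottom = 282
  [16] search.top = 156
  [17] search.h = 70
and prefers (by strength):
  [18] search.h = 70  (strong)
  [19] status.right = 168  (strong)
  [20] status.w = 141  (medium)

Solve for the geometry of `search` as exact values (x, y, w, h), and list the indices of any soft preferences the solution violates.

1. search.x = 47  [card.left = search.left]
2. search.w = 173  [card.w = search.w]
3. search.y = 156  [search.top = 156]
4. search.h = 70  [search.h = 70]

search = (x=47, y=156, w=173, h=70)
violated soft preferences: 19, 20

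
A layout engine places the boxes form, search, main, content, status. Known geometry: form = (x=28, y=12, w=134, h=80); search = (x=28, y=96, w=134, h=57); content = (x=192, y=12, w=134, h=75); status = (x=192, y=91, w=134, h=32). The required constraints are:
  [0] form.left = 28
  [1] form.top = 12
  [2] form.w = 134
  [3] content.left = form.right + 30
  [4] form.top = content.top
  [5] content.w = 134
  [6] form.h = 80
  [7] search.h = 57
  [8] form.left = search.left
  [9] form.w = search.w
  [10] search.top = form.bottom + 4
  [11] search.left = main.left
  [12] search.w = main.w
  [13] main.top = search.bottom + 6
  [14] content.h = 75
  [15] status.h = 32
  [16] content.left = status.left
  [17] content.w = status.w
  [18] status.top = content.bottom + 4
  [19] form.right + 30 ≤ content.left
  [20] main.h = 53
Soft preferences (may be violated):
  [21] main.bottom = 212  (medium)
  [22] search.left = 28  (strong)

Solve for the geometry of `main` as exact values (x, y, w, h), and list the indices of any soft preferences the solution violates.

main = (x=28, y=159, w=134, h=53)
violated soft preferences: none

1. main.x = 28  [search.left = main.left]
2. main.w = 134  [search.w = main.w]
3. main.y = 159  [main.top = search.bottom + 6]
4. main.h = 53  [main.h = 53]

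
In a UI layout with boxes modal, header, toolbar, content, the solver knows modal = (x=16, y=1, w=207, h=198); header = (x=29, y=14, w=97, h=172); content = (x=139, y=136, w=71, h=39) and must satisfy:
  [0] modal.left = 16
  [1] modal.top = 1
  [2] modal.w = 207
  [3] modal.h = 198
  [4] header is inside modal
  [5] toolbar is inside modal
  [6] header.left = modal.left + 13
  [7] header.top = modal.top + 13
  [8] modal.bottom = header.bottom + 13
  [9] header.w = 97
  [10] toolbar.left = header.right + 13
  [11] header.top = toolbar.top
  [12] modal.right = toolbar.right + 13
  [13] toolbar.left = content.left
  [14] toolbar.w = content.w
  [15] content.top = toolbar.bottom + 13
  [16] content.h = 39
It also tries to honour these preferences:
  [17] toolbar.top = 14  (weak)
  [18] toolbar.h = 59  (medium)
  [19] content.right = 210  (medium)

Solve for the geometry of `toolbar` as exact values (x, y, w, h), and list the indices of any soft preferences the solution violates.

1. toolbar.x = 139  [toolbar.left = header.right + 13]
2. toolbar.y = 14  [header.top = toolbar.top]
3. toolbar.w = 71  [modal.right = toolbar.right + 13]
4. toolbar.h = 109  [content.top = toolbar.bottom + 13]

toolbar = (x=139, y=14, w=71, h=109)
violated soft preferences: 18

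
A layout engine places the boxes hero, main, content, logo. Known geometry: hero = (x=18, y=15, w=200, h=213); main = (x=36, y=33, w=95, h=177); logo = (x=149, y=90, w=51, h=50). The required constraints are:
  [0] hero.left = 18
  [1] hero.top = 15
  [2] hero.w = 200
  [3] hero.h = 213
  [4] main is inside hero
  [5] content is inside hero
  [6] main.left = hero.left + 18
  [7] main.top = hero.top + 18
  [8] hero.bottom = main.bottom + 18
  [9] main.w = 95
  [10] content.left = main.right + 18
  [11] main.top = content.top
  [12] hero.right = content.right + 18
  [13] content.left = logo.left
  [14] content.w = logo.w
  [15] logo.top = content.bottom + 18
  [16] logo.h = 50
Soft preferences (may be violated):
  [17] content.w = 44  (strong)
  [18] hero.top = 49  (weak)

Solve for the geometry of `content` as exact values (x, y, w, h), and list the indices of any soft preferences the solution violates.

content = (x=149, y=33, w=51, h=39)
violated soft preferences: 17, 18

1. content.x = 149  [content.left = main.right + 18]
2. content.y = 33  [main.top = content.top]
3. content.w = 51  [hero.right = content.right + 18]
4. content.h = 39  [logo.top = content.bottom + 18]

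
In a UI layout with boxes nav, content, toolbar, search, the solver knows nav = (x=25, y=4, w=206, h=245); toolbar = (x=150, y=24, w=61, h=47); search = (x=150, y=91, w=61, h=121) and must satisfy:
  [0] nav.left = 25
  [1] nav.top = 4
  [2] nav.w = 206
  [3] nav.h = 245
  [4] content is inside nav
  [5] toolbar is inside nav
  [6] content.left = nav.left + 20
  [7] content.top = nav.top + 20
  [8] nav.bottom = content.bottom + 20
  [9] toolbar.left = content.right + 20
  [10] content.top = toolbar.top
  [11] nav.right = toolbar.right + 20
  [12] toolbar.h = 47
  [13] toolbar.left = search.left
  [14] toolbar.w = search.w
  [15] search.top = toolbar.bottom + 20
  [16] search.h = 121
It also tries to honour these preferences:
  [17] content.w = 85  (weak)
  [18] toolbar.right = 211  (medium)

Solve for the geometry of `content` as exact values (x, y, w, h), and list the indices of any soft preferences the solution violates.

1. content.x = 45  [content.left = nav.left + 20]
2. content.y = 24  [content.top = nav.top + 20]
3. content.h = 205  [nav.bottom = content.bottom + 20]
4. content.w = 85  [toolbar.left = content.right + 20]

content = (x=45, y=24, w=85, h=205)
violated soft preferences: none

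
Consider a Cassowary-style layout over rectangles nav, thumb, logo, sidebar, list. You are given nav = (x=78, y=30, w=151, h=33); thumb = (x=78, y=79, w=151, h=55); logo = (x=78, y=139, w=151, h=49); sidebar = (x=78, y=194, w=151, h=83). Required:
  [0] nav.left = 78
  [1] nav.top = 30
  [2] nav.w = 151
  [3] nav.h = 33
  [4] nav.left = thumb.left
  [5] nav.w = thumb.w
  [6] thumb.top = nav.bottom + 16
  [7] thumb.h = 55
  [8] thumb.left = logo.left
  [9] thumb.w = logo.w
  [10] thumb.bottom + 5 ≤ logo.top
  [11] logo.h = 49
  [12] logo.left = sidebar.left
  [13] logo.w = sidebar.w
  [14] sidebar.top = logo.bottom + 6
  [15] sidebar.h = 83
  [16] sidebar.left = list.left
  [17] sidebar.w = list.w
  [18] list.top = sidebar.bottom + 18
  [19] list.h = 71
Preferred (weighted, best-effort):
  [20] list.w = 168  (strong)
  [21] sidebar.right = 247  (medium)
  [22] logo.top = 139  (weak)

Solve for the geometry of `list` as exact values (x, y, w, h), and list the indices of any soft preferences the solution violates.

list = (x=78, y=295, w=151, h=71)
violated soft preferences: 20, 21

1. list.x = 78  [sidebar.left = list.left]
2. list.w = 151  [sidebar.w = list.w]
3. list.y = 295  [list.top = sidebar.bottom + 18]
4. list.h = 71  [list.h = 71]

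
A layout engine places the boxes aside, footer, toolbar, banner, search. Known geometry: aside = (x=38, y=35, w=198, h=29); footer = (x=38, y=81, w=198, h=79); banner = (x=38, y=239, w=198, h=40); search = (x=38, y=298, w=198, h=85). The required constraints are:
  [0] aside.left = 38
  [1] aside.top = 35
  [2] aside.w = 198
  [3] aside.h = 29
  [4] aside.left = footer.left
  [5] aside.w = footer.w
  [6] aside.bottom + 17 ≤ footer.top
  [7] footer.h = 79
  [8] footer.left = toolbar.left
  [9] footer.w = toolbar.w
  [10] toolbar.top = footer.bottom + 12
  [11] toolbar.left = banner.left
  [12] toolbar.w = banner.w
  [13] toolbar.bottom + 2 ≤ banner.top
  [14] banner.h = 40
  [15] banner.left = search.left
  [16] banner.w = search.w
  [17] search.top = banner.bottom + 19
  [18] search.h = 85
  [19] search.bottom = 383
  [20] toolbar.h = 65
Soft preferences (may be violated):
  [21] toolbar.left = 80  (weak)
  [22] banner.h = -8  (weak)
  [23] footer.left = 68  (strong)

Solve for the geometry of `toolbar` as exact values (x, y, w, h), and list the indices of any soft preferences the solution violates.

1. toolbar.x = 38  [footer.left = toolbar.left]
2. toolbar.w = 198  [footer.w = toolbar.w]
3. toolbar.y = 172  [toolbar.top = footer.bottom + 12]
4. toolbar.h = 65  [toolbar.h = 65]

toolbar = (x=38, y=172, w=198, h=65)
violated soft preferences: 21, 22, 23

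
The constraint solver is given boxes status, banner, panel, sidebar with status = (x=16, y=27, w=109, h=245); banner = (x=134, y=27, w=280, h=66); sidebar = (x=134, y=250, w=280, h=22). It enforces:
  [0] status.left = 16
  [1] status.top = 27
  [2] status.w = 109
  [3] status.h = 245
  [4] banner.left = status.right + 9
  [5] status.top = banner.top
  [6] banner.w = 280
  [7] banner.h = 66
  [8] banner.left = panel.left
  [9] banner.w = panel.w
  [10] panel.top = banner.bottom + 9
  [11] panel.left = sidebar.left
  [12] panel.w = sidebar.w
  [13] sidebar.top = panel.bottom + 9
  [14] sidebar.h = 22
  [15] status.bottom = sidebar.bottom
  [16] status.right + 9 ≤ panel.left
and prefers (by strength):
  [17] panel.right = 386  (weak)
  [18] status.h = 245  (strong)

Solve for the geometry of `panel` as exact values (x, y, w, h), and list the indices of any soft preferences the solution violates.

panel = (x=134, y=102, w=280, h=139)
violated soft preferences: 17

1. panel.x = 134  [banner.left = panel.left]
2. panel.w = 280  [banner.w = panel.w]
3. panel.y = 102  [panel.top = banner.bottom + 9]
4. panel.h = 139  [sidebar.top = panel.bottom + 9]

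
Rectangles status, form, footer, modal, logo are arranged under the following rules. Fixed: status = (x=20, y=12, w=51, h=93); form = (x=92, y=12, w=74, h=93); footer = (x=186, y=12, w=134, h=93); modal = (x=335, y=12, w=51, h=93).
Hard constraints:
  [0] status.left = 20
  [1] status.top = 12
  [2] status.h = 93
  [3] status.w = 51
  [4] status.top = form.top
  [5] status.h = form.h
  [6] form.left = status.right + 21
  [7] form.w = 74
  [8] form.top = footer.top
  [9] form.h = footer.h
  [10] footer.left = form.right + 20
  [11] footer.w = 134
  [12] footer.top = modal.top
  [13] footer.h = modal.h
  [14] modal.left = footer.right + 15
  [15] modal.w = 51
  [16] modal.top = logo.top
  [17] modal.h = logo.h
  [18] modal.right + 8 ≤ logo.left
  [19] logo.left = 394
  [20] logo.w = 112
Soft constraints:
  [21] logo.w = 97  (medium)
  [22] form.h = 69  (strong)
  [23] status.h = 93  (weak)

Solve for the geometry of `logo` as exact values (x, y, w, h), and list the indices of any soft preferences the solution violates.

logo = (x=394, y=12, w=112, h=93)
violated soft preferences: 21, 22

1. logo.y = 12  [modal.top = logo.top]
2. logo.h = 93  [modal.h = logo.h]
3. logo.x = 394  [logo.left = 394]
4. logo.w = 112  [logo.w = 112]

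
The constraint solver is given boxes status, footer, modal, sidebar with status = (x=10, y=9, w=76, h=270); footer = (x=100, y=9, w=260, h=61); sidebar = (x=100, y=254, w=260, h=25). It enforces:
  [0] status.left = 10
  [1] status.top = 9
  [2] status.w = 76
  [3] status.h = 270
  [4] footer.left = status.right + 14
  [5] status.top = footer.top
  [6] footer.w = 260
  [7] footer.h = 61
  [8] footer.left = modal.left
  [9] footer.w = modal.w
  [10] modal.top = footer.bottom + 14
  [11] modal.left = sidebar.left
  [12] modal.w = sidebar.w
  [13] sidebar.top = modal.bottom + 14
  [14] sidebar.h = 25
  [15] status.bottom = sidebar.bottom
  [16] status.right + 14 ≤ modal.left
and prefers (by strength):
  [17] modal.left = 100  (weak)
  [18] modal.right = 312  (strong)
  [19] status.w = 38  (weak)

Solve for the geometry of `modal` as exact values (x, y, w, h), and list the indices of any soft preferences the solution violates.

modal = (x=100, y=84, w=260, h=156)
violated soft preferences: 18, 19

1. modal.x = 100  [footer.left = modal.left]
2. modal.w = 260  [footer.w = modal.w]
3. modal.y = 84  [modal.top = footer.bottom + 14]
4. modal.h = 156  [sidebar.top = modal.bottom + 14]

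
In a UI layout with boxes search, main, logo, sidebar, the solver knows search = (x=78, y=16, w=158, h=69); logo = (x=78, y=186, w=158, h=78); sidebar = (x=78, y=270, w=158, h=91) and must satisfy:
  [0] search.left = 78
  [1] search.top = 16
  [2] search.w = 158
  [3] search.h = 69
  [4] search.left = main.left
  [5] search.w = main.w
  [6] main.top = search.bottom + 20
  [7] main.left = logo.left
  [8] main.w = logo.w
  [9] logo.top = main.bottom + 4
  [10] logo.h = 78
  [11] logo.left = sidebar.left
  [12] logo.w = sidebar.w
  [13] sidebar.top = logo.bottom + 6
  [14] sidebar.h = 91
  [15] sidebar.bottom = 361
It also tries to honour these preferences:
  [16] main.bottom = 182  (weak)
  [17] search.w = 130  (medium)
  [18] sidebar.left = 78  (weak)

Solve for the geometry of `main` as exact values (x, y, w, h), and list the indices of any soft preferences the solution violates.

1. main.x = 78  [search.left = main.left]
2. main.w = 158  [search.w = main.w]
3. main.y = 105  [main.top = search.bottom + 20]
4. main.h = 77  [logo.top = main.bottom + 4]

main = (x=78, y=105, w=158, h=77)
violated soft preferences: 17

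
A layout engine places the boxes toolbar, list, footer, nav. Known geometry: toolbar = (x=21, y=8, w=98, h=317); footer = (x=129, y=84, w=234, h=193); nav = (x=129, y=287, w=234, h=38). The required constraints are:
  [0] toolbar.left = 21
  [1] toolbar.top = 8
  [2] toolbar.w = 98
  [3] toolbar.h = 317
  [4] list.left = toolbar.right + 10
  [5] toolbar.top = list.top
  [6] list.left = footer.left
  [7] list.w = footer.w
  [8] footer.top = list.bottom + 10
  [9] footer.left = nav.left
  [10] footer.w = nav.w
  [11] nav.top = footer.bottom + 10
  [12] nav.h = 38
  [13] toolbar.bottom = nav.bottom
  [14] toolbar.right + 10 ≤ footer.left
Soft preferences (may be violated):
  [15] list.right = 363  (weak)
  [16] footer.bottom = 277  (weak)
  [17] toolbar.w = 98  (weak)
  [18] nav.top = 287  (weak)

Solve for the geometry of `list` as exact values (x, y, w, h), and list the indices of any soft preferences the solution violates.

list = (x=129, y=8, w=234, h=66)
violated soft preferences: none

1. list.x = 129  [list.left = toolbar.right + 10]
2. list.y = 8  [toolbar.top = list.top]
3. list.w = 234  [list.w = footer.w]
4. list.h = 66  [footer.top = list.bottom + 10]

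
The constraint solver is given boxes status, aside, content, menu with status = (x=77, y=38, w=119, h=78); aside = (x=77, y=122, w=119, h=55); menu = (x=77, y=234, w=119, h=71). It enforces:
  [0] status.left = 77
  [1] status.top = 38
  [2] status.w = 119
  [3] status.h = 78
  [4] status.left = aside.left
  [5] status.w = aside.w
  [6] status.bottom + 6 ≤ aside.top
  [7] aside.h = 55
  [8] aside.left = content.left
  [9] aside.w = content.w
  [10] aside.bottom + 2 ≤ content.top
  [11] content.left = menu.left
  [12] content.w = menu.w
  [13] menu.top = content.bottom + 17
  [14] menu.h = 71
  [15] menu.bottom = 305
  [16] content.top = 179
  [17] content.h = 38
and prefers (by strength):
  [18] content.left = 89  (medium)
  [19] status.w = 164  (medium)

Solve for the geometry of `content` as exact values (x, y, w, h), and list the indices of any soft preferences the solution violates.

1. content.x = 77  [aside.left = content.left]
2. content.w = 119  [aside.w = content.w]
3. content.y = 179  [content.top = 179]
4. content.h = 38  [content.h = 38]

content = (x=77, y=179, w=119, h=38)
violated soft preferences: 18, 19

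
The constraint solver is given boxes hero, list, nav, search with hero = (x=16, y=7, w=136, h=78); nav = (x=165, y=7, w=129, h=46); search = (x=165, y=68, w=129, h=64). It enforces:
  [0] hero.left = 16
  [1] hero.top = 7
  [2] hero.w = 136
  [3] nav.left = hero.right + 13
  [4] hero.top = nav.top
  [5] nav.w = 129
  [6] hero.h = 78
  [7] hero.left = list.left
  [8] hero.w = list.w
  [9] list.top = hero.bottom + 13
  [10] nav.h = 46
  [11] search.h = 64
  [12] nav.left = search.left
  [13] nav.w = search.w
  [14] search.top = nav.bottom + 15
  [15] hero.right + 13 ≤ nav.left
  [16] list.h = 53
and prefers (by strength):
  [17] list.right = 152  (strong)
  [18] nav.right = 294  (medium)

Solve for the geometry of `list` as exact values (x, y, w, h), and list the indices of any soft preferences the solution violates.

list = (x=16, y=98, w=136, h=53)
violated soft preferences: none

1. list.x = 16  [hero.left = list.left]
2. list.w = 136  [hero.w = list.w]
3. list.y = 98  [list.top = hero.bottom + 13]
4. list.h = 53  [list.h = 53]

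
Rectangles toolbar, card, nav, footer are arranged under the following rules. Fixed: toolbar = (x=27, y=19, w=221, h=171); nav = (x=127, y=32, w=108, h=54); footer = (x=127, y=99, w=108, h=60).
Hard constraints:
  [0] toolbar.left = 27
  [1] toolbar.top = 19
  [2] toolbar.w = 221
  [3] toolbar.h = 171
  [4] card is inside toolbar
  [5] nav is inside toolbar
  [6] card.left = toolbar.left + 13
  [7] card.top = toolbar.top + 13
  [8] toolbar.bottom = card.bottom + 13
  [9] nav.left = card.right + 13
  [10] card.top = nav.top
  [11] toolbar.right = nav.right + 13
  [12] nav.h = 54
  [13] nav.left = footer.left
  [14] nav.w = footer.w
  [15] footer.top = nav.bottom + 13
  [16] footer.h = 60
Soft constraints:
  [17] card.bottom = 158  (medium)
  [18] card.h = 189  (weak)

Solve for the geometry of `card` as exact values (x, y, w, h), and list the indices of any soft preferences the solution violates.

card = (x=40, y=32, w=74, h=145)
violated soft preferences: 17, 18

1. card.x = 40  [card.left = toolbar.left + 13]
2. card.y = 32  [card.top = toolbar.top + 13]
3. card.h = 145  [toolbar.bottom = card.bottom + 13]
4. card.w = 74  [nav.left = card.right + 13]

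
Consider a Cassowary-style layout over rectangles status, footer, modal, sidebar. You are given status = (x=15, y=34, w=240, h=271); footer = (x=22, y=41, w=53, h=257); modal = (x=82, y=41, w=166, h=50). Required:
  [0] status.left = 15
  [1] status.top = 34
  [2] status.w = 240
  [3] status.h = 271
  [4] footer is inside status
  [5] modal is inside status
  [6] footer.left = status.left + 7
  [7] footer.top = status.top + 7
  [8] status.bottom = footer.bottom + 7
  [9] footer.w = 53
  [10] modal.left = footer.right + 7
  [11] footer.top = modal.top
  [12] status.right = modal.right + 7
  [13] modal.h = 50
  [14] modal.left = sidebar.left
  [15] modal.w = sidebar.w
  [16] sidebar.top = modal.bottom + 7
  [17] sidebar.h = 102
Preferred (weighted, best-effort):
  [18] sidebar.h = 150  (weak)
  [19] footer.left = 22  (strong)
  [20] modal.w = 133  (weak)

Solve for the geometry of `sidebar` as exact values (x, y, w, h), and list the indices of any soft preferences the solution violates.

sidebar = (x=82, y=98, w=166, h=102)
violated soft preferences: 18, 20

1. sidebar.x = 82  [modal.left = sidebar.left]
2. sidebar.w = 166  [modal.w = sidebar.w]
3. sidebar.y = 98  [sidebar.top = modal.bottom + 7]
4. sidebar.h = 102  [sidebar.h = 102]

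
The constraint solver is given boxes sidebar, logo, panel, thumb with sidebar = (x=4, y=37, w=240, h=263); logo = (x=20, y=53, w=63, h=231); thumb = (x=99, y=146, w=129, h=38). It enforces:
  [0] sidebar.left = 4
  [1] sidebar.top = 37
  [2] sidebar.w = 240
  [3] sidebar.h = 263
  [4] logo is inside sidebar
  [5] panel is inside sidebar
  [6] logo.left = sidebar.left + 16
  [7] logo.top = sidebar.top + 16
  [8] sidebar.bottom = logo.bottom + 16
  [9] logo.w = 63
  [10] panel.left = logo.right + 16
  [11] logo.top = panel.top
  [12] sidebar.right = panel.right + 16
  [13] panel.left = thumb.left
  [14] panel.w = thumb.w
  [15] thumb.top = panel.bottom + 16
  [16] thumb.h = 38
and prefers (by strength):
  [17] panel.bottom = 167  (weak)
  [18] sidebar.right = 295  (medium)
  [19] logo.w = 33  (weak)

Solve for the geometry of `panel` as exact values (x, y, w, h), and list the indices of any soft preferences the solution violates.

1. panel.x = 99  [panel.left = logo.right + 16]
2. panel.y = 53  [logo.top = panel.top]
3. panel.w = 129  [sidebar.right = panel.right + 16]
4. panel.h = 77  [thumb.top = panel.bottom + 16]

panel = (x=99, y=53, w=129, h=77)
violated soft preferences: 17, 18, 19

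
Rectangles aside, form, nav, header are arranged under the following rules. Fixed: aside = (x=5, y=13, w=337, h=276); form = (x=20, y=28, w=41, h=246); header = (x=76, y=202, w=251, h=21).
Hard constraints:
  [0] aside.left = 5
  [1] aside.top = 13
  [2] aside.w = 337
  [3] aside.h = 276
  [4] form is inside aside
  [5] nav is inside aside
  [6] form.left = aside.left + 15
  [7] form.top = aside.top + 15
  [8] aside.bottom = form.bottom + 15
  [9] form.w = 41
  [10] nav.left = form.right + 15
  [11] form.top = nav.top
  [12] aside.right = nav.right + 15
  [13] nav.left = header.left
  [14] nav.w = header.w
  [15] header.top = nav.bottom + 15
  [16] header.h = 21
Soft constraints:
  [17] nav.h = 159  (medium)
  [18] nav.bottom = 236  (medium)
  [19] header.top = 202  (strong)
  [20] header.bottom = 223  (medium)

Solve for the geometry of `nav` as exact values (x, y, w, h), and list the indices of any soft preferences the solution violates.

nav = (x=76, y=28, w=251, h=159)
violated soft preferences: 18

1. nav.x = 76  [nav.left = form.right + 15]
2. nav.y = 28  [form.top = nav.top]
3. nav.w = 251  [aside.right = nav.right + 15]
4. nav.h = 159  [header.top = nav.bottom + 15]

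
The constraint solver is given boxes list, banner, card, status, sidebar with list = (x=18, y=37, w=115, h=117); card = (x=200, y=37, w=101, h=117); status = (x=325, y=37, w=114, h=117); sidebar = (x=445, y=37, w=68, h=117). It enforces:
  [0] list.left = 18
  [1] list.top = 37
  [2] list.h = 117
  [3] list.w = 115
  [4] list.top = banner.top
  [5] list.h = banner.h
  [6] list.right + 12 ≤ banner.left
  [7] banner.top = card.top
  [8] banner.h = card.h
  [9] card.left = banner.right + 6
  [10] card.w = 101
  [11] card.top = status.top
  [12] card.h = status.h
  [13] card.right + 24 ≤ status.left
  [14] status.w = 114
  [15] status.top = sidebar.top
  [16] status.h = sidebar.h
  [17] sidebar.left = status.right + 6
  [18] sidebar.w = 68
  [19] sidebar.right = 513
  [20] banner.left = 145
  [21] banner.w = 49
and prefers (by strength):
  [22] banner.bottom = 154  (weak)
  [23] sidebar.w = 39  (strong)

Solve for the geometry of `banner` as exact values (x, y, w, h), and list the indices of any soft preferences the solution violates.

banner = (x=145, y=37, w=49, h=117)
violated soft preferences: 23

1. banner.y = 37  [list.top = banner.top]
2. banner.h = 117  [list.h = banner.h]
3. banner.x = 145  [banner.left = 145]
4. banner.w = 49  [banner.w = 49]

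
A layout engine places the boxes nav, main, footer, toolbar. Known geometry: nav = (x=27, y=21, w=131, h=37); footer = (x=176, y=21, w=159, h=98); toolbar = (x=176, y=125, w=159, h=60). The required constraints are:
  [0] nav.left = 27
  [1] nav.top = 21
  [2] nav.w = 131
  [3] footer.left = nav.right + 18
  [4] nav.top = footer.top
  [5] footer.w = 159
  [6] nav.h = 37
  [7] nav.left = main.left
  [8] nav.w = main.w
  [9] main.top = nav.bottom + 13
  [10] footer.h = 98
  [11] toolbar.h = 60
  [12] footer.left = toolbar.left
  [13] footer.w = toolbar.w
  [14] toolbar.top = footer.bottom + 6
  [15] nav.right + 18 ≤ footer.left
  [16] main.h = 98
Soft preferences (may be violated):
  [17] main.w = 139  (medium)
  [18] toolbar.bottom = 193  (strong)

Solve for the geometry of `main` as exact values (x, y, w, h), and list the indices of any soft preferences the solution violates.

1. main.x = 27  [nav.left = main.left]
2. main.w = 131  [nav.w = main.w]
3. main.y = 71  [main.top = nav.bottom + 13]
4. main.h = 98  [main.h = 98]

main = (x=27, y=71, w=131, h=98)
violated soft preferences: 17, 18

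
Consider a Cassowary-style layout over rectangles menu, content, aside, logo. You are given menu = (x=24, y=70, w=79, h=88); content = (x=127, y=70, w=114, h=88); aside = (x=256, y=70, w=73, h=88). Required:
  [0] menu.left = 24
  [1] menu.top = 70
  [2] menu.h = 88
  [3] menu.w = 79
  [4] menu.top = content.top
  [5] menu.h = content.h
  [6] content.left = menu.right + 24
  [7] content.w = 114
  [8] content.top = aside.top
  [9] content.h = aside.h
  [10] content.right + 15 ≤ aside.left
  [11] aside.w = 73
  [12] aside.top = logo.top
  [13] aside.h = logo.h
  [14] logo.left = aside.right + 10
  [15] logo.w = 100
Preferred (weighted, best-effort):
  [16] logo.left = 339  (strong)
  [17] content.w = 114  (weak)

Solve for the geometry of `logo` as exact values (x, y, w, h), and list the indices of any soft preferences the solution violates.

1. logo.y = 70  [aside.top = logo.top]
2. logo.h = 88  [aside.h = logo.h]
3. logo.x = 339  [logo.left = aside.right + 10]
4. logo.w = 100  [logo.w = 100]

logo = (x=339, y=70, w=100, h=88)
violated soft preferences: none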